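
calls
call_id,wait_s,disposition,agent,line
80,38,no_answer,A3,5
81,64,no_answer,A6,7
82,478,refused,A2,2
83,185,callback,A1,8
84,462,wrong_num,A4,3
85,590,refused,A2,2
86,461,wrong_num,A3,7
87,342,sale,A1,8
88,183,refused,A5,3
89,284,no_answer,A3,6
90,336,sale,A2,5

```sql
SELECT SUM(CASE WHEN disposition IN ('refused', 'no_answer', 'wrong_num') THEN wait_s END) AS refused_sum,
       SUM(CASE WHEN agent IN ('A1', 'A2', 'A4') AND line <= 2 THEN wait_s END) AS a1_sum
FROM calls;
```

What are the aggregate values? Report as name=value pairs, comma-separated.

refused_sum=2560, a1_sum=1068

[refused_sum: disposition IN ('refused', 'no_answer', 'wrong_num')]
call_id=80: ✓ → 38
call_id=81: ✓ → 64
call_id=82: ✓ → 478
call_id=83: ✗
call_id=84: ✓ → 462
call_id=85: ✓ → 590
call_id=86: ✓ → 461
call_id=87: ✗
call_id=88: ✓ → 183
call_id=89: ✓ → 284
call_id=90: ✗
refused_sum = 38 + 64 + 478 + 462 + 590 + 461 + 183 + 284 = 2560
—
[a1_sum: agent IN ('A1', 'A2', 'A4') AND line <= 2]
call_id=80: ✗
call_id=81: ✗
call_id=82: ✓ → 478
call_id=83: ✗
call_id=84: ✗
call_id=85: ✓ → 590
call_id=86: ✗
call_id=87: ✗
call_id=88: ✗
call_id=89: ✗
call_id=90: ✗
a1_sum = 478 + 590 = 1068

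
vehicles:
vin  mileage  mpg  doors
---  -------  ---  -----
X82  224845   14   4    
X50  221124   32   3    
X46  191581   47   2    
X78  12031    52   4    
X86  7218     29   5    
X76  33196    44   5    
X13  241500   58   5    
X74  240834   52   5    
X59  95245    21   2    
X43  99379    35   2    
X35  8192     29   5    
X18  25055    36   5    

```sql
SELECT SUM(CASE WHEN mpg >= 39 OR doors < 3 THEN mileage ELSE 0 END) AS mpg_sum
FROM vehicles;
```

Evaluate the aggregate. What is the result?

913766

vin=X82: ✗
vin=X50: ✗
vin=X46: ✓ → 191581
vin=X78: ✓ → 12031
vin=X86: ✗
vin=X76: ✓ → 33196
vin=X13: ✓ → 241500
vin=X74: ✓ → 240834
vin=X59: ✓ → 95245
vin=X43: ✓ → 99379
vin=X35: ✗
vin=X18: ✗
mpg_sum = 191581 + 12031 + 33196 + 241500 + 240834 + 95245 + 99379 = 913766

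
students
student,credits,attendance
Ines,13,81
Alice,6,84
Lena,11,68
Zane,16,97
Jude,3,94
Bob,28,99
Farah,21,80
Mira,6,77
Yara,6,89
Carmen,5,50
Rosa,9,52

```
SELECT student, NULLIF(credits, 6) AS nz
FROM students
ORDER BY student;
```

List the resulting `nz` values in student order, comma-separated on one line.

student=Alice: credits=6 vs 6: equal → NULL
student=Bob: credits=28 vs 6: differ → 28
student=Carmen: credits=5 vs 6: differ → 5
student=Farah: credits=21 vs 6: differ → 21
student=Ines: credits=13 vs 6: differ → 13
student=Jude: credits=3 vs 6: differ → 3
student=Lena: credits=11 vs 6: differ → 11
student=Mira: credits=6 vs 6: equal → NULL
student=Rosa: credits=9 vs 6: differ → 9
student=Yara: credits=6 vs 6: equal → NULL
student=Zane: credits=16 vs 6: differ → 16

NULL, 28, 5, 21, 13, 3, 11, NULL, 9, NULL, 16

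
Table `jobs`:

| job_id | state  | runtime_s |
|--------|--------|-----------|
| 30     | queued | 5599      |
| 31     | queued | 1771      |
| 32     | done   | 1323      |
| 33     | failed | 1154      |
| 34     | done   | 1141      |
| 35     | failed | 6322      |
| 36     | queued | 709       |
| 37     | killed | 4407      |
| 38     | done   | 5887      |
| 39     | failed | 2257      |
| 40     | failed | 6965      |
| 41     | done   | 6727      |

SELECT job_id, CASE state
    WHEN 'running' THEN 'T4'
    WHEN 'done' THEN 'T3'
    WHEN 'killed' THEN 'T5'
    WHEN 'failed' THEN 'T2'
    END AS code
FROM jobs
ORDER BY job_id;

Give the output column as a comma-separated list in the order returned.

NULL, NULL, T3, T2, T3, T2, NULL, T5, T3, T2, T2, T3

job_id=30: (no match → NULL) → NULL
job_id=31: (no match → NULL) → NULL
job_id=32: state='done' → T3
job_id=33: state='failed' → T2
job_id=34: state='done' → T3
job_id=35: state='failed' → T2
job_id=36: (no match → NULL) → NULL
job_id=37: state='killed' → T5
job_id=38: state='done' → T3
job_id=39: state='failed' → T2
job_id=40: state='failed' → T2
job_id=41: state='done' → T3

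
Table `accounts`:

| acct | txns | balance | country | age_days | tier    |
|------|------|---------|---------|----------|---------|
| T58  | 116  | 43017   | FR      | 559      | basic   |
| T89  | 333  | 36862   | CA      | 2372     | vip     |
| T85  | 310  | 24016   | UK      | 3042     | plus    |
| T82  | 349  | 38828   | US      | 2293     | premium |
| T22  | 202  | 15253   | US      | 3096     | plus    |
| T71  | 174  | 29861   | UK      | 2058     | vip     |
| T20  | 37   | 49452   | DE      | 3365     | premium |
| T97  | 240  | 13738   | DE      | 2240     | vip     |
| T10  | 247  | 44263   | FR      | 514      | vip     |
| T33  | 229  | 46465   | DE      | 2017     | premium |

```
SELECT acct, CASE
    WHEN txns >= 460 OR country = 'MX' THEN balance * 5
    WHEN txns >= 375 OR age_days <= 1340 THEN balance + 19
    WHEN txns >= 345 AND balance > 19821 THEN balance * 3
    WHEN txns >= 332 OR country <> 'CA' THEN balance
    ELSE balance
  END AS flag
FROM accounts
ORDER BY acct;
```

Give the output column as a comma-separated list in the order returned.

44282, 49452, 15253, 46465, 43036, 29861, 116484, 24016, 36862, 13738

acct=T10: txns >= 375 OR age_days <= 1340 → 44282
acct=T20: txns >= 332 OR country <> 'CA' → 49452
acct=T22: txns >= 332 OR country <> 'CA' → 15253
acct=T33: txns >= 332 OR country <> 'CA' → 46465
acct=T58: txns >= 375 OR age_days <= 1340 → 43036
acct=T71: txns >= 332 OR country <> 'CA' → 29861
acct=T82: txns >= 345 AND balance > 19821 → 116484
acct=T85: txns >= 332 OR country <> 'CA' → 24016
acct=T89: txns >= 332 OR country <> 'CA' → 36862
acct=T97: txns >= 332 OR country <> 'CA' → 13738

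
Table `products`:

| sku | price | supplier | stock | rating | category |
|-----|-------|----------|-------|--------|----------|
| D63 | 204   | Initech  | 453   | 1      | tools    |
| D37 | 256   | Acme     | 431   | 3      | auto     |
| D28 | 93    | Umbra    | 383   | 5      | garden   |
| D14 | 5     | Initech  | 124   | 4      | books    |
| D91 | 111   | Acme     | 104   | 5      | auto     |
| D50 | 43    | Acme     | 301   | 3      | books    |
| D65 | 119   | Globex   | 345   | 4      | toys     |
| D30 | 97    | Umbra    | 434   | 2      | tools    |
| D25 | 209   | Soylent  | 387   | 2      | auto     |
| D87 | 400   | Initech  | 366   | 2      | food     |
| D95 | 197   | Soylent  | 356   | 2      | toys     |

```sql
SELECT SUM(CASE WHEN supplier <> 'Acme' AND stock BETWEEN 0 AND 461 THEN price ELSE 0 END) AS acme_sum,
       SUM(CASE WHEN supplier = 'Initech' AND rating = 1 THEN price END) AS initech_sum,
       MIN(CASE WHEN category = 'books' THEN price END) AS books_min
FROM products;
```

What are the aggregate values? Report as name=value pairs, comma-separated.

[acme_sum: supplier <> 'Acme' AND stock BETWEEN 0 AND 461]
sku=D63: ✓ → 204
sku=D37: ✗
sku=D28: ✓ → 93
sku=D14: ✓ → 5
sku=D91: ✗
sku=D50: ✗
sku=D65: ✓ → 119
sku=D30: ✓ → 97
sku=D25: ✓ → 209
sku=D87: ✓ → 400
sku=D95: ✓ → 197
acme_sum = 204 + 93 + 5 + 119 + 97 + 209 + 400 + 197 = 1324
—
[initech_sum: supplier = 'Initech' AND rating = 1]
sku=D63: ✓ → 204
sku=D37: ✗
sku=D28: ✗
sku=D14: ✗
sku=D91: ✗
sku=D50: ✗
sku=D65: ✗
sku=D30: ✗
sku=D25: ✗
sku=D87: ✗
sku=D95: ✗
initech_sum = 204
—
[books_min: category = 'books']
sku=D63: ✗
sku=D37: ✗
sku=D28: ✗
sku=D14: ✓ → 5
sku=D91: ✗
sku=D50: ✓ → 43
sku=D65: ✗
sku=D30: ✗
sku=D25: ✗
sku=D87: ✗
sku=D95: ✗
books_min = MIN(5, 43) = 5

acme_sum=1324, initech_sum=204, books_min=5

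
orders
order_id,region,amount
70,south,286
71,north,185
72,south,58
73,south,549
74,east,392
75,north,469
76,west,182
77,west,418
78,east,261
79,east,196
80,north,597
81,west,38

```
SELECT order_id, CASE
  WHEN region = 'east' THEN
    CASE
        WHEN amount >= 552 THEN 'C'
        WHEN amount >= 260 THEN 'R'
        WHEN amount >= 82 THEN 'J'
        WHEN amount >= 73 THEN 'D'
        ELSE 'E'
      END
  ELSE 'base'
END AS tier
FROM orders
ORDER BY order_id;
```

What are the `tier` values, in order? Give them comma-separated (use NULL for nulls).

base, base, base, base, R, base, base, base, R, J, base, base

order_id=70: region='south' → outer ELSE → base
order_id=71: region='north' → outer ELSE → base
order_id=72: region='south' → outer ELSE → base
order_id=73: region='south' → outer ELSE → base
order_id=74: region='east' → inner[amount >= 260] → R
order_id=75: region='north' → outer ELSE → base
order_id=76: region='west' → outer ELSE → base
order_id=77: region='west' → outer ELSE → base
order_id=78: region='east' → inner[amount >= 260] → R
order_id=79: region='east' → inner[amount >= 82] → J
order_id=80: region='north' → outer ELSE → base
order_id=81: region='west' → outer ELSE → base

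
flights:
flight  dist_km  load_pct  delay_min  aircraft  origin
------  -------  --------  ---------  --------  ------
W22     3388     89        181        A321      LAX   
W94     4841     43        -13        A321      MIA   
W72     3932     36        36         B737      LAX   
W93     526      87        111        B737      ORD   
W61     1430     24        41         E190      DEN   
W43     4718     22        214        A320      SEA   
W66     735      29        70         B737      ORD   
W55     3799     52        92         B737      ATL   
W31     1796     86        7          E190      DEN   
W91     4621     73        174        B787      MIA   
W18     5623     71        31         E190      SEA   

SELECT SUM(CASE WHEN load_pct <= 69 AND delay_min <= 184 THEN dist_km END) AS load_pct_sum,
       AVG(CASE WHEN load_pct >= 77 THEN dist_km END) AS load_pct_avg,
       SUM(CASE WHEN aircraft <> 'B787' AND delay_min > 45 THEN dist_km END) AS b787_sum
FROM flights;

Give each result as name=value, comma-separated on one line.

load_pct_sum=14737, load_pct_avg=1903.3333333333, b787_sum=13166

[load_pct_sum: load_pct <= 69 AND delay_min <= 184]
flight=W22: ✗
flight=W94: ✓ → 4841
flight=W72: ✓ → 3932
flight=W93: ✗
flight=W61: ✓ → 1430
flight=W43: ✗
flight=W66: ✓ → 735
flight=W55: ✓ → 3799
flight=W31: ✗
flight=W91: ✗
flight=W18: ✗
load_pct_sum = 4841 + 3932 + 1430 + 735 + 3799 = 14737
—
[load_pct_avg: load_pct >= 77]
flight=W22: ✓ → 3388
flight=W94: ✗
flight=W72: ✗
flight=W93: ✓ → 526
flight=W61: ✗
flight=W43: ✗
flight=W66: ✗
flight=W55: ✗
flight=W31: ✓ → 1796
flight=W91: ✗
flight=W18: ✗
load_pct_avg = (3388 + 526 + 1796) / 3 = 1903.3333333333
—
[b787_sum: aircraft <> 'B787' AND delay_min > 45]
flight=W22: ✓ → 3388
flight=W94: ✗
flight=W72: ✗
flight=W93: ✓ → 526
flight=W61: ✗
flight=W43: ✓ → 4718
flight=W66: ✓ → 735
flight=W55: ✓ → 3799
flight=W31: ✗
flight=W91: ✗
flight=W18: ✗
b787_sum = 3388 + 526 + 4718 + 735 + 3799 = 13166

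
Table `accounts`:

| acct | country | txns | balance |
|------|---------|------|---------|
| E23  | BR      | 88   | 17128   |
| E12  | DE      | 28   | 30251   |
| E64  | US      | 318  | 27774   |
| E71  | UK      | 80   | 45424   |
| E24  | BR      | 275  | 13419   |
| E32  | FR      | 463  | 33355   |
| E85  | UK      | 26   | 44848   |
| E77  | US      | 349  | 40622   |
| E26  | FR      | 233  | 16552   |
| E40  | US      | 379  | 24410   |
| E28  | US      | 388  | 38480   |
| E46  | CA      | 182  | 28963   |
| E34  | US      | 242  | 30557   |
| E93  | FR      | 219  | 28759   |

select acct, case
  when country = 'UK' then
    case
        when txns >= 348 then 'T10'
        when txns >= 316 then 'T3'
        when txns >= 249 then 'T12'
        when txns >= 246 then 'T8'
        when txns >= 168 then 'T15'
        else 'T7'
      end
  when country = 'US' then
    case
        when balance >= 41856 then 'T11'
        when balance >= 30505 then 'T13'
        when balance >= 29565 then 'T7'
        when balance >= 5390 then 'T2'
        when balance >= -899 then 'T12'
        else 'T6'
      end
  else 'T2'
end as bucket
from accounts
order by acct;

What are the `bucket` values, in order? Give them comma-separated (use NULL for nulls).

T2, T2, T2, T2, T13, T2, T13, T2, T2, T2, T7, T13, T7, T2

acct=E12: country='DE' → outer ELSE → T2
acct=E23: country='BR' → outer ELSE → T2
acct=E24: country='BR' → outer ELSE → T2
acct=E26: country='FR' → outer ELSE → T2
acct=E28: country='US' → inner[balance >= 30505] → T13
acct=E32: country='FR' → outer ELSE → T2
acct=E34: country='US' → inner[balance >= 30505] → T13
acct=E40: country='US' → inner[balance >= 5390] → T2
acct=E46: country='CA' → outer ELSE → T2
acct=E64: country='US' → inner[balance >= 5390] → T2
acct=E71: country='UK' → inner[ELSE] → T7
acct=E77: country='US' → inner[balance >= 30505] → T13
acct=E85: country='UK' → inner[ELSE] → T7
acct=E93: country='FR' → outer ELSE → T2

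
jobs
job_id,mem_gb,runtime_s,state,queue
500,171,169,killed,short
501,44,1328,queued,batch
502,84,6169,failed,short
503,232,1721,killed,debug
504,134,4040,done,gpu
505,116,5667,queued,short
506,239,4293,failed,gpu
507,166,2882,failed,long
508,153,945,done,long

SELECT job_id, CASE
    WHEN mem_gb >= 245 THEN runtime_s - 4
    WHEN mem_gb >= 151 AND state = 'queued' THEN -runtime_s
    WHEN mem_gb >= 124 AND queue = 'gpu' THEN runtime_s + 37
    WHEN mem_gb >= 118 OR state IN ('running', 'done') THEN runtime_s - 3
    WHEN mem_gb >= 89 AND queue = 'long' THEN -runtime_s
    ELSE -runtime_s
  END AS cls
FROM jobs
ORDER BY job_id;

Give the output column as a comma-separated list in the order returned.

166, -1328, -6169, 1718, 4077, -5667, 4330, 2879, 942

job_id=500: mem_gb >= 118 OR state IN ('running', 'done') → 166
job_id=501: ELSE → -1328
job_id=502: ELSE → -6169
job_id=503: mem_gb >= 118 OR state IN ('running', 'done') → 1718
job_id=504: mem_gb >= 124 AND queue = 'gpu' → 4077
job_id=505: ELSE → -5667
job_id=506: mem_gb >= 124 AND queue = 'gpu' → 4330
job_id=507: mem_gb >= 118 OR state IN ('running', 'done') → 2879
job_id=508: mem_gb >= 118 OR state IN ('running', 'done') → 942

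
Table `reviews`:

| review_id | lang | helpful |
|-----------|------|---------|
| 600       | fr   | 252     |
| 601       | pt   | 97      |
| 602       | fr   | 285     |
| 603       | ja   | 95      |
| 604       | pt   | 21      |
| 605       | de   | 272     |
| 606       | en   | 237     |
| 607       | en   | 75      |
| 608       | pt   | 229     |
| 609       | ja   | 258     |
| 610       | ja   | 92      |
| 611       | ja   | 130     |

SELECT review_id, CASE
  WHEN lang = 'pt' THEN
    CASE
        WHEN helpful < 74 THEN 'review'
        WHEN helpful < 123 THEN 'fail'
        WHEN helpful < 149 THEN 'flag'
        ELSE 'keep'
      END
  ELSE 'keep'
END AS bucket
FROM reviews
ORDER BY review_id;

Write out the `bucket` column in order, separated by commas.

keep, fail, keep, keep, review, keep, keep, keep, keep, keep, keep, keep

review_id=600: lang='fr' → outer ELSE → keep
review_id=601: lang='pt' → inner[helpful < 123] → fail
review_id=602: lang='fr' → outer ELSE → keep
review_id=603: lang='ja' → outer ELSE → keep
review_id=604: lang='pt' → inner[helpful < 74] → review
review_id=605: lang='de' → outer ELSE → keep
review_id=606: lang='en' → outer ELSE → keep
review_id=607: lang='en' → outer ELSE → keep
review_id=608: lang='pt' → inner[ELSE] → keep
review_id=609: lang='ja' → outer ELSE → keep
review_id=610: lang='ja' → outer ELSE → keep
review_id=611: lang='ja' → outer ELSE → keep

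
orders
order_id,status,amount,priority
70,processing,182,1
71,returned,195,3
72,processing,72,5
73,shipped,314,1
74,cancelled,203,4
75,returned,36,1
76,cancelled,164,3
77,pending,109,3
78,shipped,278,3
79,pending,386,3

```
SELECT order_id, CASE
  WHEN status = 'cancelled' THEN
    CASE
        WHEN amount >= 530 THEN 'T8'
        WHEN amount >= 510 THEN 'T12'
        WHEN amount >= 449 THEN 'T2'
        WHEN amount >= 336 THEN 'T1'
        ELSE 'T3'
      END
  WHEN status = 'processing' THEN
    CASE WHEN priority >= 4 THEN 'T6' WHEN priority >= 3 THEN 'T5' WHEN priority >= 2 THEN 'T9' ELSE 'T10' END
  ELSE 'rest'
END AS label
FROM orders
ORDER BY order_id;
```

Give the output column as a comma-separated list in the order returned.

order_id=70: status='processing' → inner[ELSE] → T10
order_id=71: status='returned' → outer ELSE → rest
order_id=72: status='processing' → inner[priority >= 4] → T6
order_id=73: status='shipped' → outer ELSE → rest
order_id=74: status='cancelled' → inner[ELSE] → T3
order_id=75: status='returned' → outer ELSE → rest
order_id=76: status='cancelled' → inner[ELSE] → T3
order_id=77: status='pending' → outer ELSE → rest
order_id=78: status='shipped' → outer ELSE → rest
order_id=79: status='pending' → outer ELSE → rest

T10, rest, T6, rest, T3, rest, T3, rest, rest, rest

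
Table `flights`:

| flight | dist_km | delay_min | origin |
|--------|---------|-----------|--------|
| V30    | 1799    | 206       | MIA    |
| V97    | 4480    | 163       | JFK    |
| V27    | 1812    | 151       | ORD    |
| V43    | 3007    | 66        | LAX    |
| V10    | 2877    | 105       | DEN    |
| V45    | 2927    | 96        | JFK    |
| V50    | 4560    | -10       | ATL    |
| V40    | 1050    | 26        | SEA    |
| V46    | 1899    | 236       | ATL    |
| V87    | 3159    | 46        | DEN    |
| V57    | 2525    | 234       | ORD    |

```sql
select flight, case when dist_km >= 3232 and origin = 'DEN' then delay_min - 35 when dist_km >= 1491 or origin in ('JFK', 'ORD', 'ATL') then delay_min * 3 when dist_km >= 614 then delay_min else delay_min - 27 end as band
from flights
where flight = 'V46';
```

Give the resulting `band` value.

flight = V46: dist_km=1899, delay_min=236, origin=ATL.
dist_km >= 3232 and origin = 'DEN' → false
dist_km >= 1491 or origin in ('JFK', 'ORD', 'ATL') → true → 708

708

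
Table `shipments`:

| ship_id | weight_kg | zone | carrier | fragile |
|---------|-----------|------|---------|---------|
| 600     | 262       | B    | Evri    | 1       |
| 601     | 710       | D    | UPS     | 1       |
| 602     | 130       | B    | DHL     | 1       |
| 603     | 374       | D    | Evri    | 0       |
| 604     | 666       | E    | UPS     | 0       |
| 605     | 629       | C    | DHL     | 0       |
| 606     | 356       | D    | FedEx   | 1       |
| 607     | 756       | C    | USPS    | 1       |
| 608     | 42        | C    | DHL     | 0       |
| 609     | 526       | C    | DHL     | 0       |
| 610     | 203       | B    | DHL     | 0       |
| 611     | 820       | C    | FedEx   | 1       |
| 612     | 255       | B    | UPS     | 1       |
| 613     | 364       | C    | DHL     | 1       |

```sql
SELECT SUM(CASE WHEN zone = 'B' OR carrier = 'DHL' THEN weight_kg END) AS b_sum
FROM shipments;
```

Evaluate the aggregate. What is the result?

ship_id=600: ✓ → 262
ship_id=601: ✗
ship_id=602: ✓ → 130
ship_id=603: ✗
ship_id=604: ✗
ship_id=605: ✓ → 629
ship_id=606: ✗
ship_id=607: ✗
ship_id=608: ✓ → 42
ship_id=609: ✓ → 526
ship_id=610: ✓ → 203
ship_id=611: ✗
ship_id=612: ✓ → 255
ship_id=613: ✓ → 364
b_sum = 262 + 130 + 629 + 42 + 526 + 203 + 255 + 364 = 2411

2411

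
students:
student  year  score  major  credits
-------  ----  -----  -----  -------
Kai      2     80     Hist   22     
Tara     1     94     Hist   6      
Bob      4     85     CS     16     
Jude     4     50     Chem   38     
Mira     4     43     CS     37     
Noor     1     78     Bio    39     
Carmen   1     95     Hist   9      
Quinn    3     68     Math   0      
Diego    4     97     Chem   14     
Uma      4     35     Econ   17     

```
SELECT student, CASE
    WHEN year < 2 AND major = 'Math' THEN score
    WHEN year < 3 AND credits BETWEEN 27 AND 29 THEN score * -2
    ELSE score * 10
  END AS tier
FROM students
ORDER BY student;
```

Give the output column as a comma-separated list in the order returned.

student=Bob: ELSE → 850
student=Carmen: ELSE → 950
student=Diego: ELSE → 970
student=Jude: ELSE → 500
student=Kai: ELSE → 800
student=Mira: ELSE → 430
student=Noor: ELSE → 780
student=Quinn: ELSE → 680
student=Tara: ELSE → 940
student=Uma: ELSE → 350

850, 950, 970, 500, 800, 430, 780, 680, 940, 350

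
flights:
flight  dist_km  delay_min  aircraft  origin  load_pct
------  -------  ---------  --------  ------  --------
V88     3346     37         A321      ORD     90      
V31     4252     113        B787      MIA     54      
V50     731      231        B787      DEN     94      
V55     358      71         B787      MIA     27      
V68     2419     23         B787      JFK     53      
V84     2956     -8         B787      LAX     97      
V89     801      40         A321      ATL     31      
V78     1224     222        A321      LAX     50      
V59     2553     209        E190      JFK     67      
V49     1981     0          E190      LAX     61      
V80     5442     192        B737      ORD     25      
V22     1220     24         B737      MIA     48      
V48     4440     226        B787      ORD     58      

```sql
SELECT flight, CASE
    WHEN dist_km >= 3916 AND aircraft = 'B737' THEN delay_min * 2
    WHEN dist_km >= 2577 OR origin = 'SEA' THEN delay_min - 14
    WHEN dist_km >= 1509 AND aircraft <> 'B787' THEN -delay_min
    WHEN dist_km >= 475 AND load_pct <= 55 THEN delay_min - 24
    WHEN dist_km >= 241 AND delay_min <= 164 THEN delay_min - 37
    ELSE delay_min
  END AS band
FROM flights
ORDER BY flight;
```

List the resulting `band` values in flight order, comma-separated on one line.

flight=V22: dist_km >= 475 AND load_pct <= 55 → 0
flight=V31: dist_km >= 2577 OR origin = 'SEA' → 99
flight=V48: dist_km >= 2577 OR origin = 'SEA' → 212
flight=V49: dist_km >= 1509 AND aircraft <> 'B787' → 0
flight=V50: ELSE → 231
flight=V55: dist_km >= 241 AND delay_min <= 164 → 34
flight=V59: dist_km >= 1509 AND aircraft <> 'B787' → -209
flight=V68: dist_km >= 475 AND load_pct <= 55 → -1
flight=V78: dist_km >= 475 AND load_pct <= 55 → 198
flight=V80: dist_km >= 3916 AND aircraft = 'B737' → 384
flight=V84: dist_km >= 2577 OR origin = 'SEA' → -22
flight=V88: dist_km >= 2577 OR origin = 'SEA' → 23
flight=V89: dist_km >= 475 AND load_pct <= 55 → 16

0, 99, 212, 0, 231, 34, -209, -1, 198, 384, -22, 23, 16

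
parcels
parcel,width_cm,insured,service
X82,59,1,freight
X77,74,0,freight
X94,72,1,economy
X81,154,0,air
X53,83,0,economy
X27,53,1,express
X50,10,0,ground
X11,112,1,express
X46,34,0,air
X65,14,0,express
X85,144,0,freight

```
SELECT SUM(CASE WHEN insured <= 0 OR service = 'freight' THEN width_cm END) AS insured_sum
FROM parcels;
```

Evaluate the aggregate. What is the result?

572

parcel=X82: ✓ → 59
parcel=X77: ✓ → 74
parcel=X94: ✗
parcel=X81: ✓ → 154
parcel=X53: ✓ → 83
parcel=X27: ✗
parcel=X50: ✓ → 10
parcel=X11: ✗
parcel=X46: ✓ → 34
parcel=X65: ✓ → 14
parcel=X85: ✓ → 144
insured_sum = 59 + 74 + 154 + 83 + 10 + 34 + 14 + 144 = 572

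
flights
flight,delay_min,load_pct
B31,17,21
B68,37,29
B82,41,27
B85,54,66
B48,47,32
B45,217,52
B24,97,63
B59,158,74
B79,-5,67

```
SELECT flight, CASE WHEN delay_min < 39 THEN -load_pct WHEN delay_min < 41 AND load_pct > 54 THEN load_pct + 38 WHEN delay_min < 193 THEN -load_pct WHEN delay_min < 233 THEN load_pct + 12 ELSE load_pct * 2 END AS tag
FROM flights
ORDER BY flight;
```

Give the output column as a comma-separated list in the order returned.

-63, -21, 64, -32, -74, -29, -67, -27, -66

flight=B24: delay_min < 193 → -63
flight=B31: delay_min < 39 → -21
flight=B45: delay_min < 233 → 64
flight=B48: delay_min < 193 → -32
flight=B59: delay_min < 193 → -74
flight=B68: delay_min < 39 → -29
flight=B79: delay_min < 39 → -67
flight=B82: delay_min < 193 → -27
flight=B85: delay_min < 193 → -66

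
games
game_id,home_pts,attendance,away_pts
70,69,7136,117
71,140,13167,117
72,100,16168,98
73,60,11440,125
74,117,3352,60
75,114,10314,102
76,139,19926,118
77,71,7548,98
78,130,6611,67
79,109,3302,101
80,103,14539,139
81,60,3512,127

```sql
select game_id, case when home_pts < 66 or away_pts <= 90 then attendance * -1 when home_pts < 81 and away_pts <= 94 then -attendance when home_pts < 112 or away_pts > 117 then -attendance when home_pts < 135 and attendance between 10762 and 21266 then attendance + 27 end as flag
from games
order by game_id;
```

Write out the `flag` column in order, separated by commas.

game_id=70: home_pts < 112 or away_pts > 117 → -7136
game_id=71: (no match → NULL) → NULL
game_id=72: home_pts < 112 or away_pts > 117 → -16168
game_id=73: home_pts < 66 or away_pts <= 90 → -11440
game_id=74: home_pts < 66 or away_pts <= 90 → -3352
game_id=75: (no match → NULL) → NULL
game_id=76: home_pts < 112 or away_pts > 117 → -19926
game_id=77: home_pts < 112 or away_pts > 117 → -7548
game_id=78: home_pts < 66 or away_pts <= 90 → -6611
game_id=79: home_pts < 112 or away_pts > 117 → -3302
game_id=80: home_pts < 112 or away_pts > 117 → -14539
game_id=81: home_pts < 66 or away_pts <= 90 → -3512

-7136, NULL, -16168, -11440, -3352, NULL, -19926, -7548, -6611, -3302, -14539, -3512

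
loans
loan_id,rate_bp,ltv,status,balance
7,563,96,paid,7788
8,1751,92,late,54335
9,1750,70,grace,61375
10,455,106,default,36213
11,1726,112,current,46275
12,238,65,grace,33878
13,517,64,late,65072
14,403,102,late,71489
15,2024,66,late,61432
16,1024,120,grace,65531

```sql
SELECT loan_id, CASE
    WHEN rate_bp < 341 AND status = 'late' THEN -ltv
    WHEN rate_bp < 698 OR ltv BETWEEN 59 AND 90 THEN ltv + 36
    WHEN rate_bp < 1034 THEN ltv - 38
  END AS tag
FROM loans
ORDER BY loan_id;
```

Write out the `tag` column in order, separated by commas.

loan_id=7: rate_bp < 698 OR ltv BETWEEN 59 AND 90 → 132
loan_id=8: (no match → NULL) → NULL
loan_id=9: rate_bp < 698 OR ltv BETWEEN 59 AND 90 → 106
loan_id=10: rate_bp < 698 OR ltv BETWEEN 59 AND 90 → 142
loan_id=11: (no match → NULL) → NULL
loan_id=12: rate_bp < 698 OR ltv BETWEEN 59 AND 90 → 101
loan_id=13: rate_bp < 698 OR ltv BETWEEN 59 AND 90 → 100
loan_id=14: rate_bp < 698 OR ltv BETWEEN 59 AND 90 → 138
loan_id=15: rate_bp < 698 OR ltv BETWEEN 59 AND 90 → 102
loan_id=16: rate_bp < 1034 → 82

132, NULL, 106, 142, NULL, 101, 100, 138, 102, 82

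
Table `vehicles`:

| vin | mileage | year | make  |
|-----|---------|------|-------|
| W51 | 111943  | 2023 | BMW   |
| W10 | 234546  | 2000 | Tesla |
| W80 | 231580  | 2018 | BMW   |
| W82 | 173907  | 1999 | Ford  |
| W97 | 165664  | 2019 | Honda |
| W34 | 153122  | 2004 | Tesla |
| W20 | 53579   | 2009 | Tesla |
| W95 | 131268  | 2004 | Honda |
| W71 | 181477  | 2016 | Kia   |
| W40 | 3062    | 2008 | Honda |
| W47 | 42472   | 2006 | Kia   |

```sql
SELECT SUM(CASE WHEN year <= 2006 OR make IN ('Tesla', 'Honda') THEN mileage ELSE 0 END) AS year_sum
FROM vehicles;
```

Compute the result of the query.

vin=W51: ✗
vin=W10: ✓ → 234546
vin=W80: ✗
vin=W82: ✓ → 173907
vin=W97: ✓ → 165664
vin=W34: ✓ → 153122
vin=W20: ✓ → 53579
vin=W95: ✓ → 131268
vin=W71: ✗
vin=W40: ✓ → 3062
vin=W47: ✓ → 42472
year_sum = 234546 + 173907 + 165664 + 153122 + 53579 + 131268 + 3062 + 42472 = 957620

957620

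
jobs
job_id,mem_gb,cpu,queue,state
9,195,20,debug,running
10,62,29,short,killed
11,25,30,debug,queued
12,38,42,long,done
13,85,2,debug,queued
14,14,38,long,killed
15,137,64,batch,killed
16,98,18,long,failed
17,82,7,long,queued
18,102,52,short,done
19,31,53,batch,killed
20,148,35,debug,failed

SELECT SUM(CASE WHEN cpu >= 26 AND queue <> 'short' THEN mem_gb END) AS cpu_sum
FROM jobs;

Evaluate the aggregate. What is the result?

job_id=9: ✗
job_id=10: ✗
job_id=11: ✓ → 25
job_id=12: ✓ → 38
job_id=13: ✗
job_id=14: ✓ → 14
job_id=15: ✓ → 137
job_id=16: ✗
job_id=17: ✗
job_id=18: ✗
job_id=19: ✓ → 31
job_id=20: ✓ → 148
cpu_sum = 25 + 38 + 14 + 137 + 31 + 148 = 393

393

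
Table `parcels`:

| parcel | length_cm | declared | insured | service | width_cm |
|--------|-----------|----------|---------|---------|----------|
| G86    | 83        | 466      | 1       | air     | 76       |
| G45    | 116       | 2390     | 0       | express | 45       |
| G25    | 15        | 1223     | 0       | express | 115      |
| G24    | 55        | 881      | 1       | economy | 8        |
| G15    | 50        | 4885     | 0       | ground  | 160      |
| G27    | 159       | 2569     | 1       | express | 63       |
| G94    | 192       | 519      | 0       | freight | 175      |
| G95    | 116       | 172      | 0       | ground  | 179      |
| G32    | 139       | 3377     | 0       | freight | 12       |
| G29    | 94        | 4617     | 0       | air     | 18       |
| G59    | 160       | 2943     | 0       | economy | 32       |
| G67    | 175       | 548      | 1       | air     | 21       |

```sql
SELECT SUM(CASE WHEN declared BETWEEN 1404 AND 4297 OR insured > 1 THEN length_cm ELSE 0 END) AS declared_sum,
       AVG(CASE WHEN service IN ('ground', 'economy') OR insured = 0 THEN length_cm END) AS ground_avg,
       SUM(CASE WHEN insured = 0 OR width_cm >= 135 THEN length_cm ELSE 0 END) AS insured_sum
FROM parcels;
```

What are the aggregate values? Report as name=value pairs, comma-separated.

[declared_sum: declared BETWEEN 1404 AND 4297 OR insured > 1]
parcel=G86: ✗
parcel=G45: ✓ → 116
parcel=G25: ✗
parcel=G24: ✗
parcel=G15: ✗
parcel=G27: ✓ → 159
parcel=G94: ✗
parcel=G95: ✗
parcel=G32: ✓ → 139
parcel=G29: ✗
parcel=G59: ✓ → 160
parcel=G67: ✗
declared_sum = 116 + 159 + 139 + 160 = 574
—
[ground_avg: service IN ('ground', 'economy') OR insured = 0]
parcel=G86: ✗
parcel=G45: ✓ → 116
parcel=G25: ✓ → 15
parcel=G24: ✓ → 55
parcel=G15: ✓ → 50
parcel=G27: ✗
parcel=G94: ✓ → 192
parcel=G95: ✓ → 116
parcel=G32: ✓ → 139
parcel=G29: ✓ → 94
parcel=G59: ✓ → 160
parcel=G67: ✗
ground_avg = (116 + 15 + 55 + 50 + 192 + 116 + 139 + 94 + 160) / 9 = 104.1111111111
—
[insured_sum: insured = 0 OR width_cm >= 135]
parcel=G86: ✗
parcel=G45: ✓ → 116
parcel=G25: ✓ → 15
parcel=G24: ✗
parcel=G15: ✓ → 50
parcel=G27: ✗
parcel=G94: ✓ → 192
parcel=G95: ✓ → 116
parcel=G32: ✓ → 139
parcel=G29: ✓ → 94
parcel=G59: ✓ → 160
parcel=G67: ✗
insured_sum = 116 + 15 + 50 + 192 + 116 + 139 + 94 + 160 = 882

declared_sum=574, ground_avg=104.1111111111, insured_sum=882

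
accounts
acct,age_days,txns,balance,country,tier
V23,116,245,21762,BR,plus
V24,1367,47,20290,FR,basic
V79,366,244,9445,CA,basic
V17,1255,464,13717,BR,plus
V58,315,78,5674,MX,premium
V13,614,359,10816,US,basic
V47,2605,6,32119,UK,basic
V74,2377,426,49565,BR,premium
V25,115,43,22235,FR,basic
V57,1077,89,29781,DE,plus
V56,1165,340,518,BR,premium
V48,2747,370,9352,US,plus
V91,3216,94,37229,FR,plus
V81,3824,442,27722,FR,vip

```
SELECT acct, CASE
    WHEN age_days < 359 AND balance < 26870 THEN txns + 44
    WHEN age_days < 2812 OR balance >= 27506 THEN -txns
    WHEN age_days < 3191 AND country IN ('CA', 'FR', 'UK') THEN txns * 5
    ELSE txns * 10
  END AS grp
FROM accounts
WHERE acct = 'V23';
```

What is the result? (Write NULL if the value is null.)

acct = V23: age_days=116, txns=245, balance=21762, country=BR, tier=plus.
age_days < 359 AND balance < 26870 → true → 289

289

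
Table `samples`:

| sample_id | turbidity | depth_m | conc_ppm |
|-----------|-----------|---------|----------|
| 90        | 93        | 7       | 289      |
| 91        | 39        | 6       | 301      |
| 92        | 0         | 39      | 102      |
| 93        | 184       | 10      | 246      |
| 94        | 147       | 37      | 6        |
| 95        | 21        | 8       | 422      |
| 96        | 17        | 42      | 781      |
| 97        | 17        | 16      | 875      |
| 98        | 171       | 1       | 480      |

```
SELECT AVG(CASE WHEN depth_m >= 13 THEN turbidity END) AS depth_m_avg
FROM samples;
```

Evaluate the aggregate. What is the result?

45.25

sample_id=90: ✗
sample_id=91: ✗
sample_id=92: ✓ → 0
sample_id=93: ✗
sample_id=94: ✓ → 147
sample_id=95: ✗
sample_id=96: ✓ → 17
sample_id=97: ✓ → 17
sample_id=98: ✗
depth_m_avg = (0 + 147 + 17 + 17) / 4 = 45.25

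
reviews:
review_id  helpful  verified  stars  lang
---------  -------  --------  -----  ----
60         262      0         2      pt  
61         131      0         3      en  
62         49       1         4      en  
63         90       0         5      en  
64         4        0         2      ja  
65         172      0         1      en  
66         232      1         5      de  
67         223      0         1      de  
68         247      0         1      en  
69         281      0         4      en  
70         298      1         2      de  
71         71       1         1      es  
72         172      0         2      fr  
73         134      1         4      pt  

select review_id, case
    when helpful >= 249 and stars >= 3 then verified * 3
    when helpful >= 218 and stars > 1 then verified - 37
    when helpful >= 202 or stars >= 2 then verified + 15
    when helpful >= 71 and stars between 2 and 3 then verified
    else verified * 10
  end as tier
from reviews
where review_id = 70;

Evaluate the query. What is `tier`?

-36

review_id = 70: helpful=298, verified=1, stars=2, lang=de.
helpful >= 249 and stars >= 3 → false
helpful >= 218 and stars > 1 → true → -36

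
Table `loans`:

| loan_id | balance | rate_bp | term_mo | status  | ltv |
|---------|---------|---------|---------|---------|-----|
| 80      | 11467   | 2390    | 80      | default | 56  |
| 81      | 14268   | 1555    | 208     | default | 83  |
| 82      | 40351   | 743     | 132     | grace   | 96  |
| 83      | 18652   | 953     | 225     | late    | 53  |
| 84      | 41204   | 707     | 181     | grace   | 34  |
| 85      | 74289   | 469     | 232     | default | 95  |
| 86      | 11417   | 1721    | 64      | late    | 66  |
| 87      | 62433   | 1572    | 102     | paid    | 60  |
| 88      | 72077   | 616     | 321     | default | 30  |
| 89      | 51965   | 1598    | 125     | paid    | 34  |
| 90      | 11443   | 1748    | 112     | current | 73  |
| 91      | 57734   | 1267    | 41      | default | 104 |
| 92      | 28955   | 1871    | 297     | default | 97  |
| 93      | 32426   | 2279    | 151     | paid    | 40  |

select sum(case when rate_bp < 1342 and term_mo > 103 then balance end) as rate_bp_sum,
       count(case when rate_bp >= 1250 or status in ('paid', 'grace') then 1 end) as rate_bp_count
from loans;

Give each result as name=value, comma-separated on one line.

[rate_bp_sum: rate_bp < 1342 and term_mo > 103]
loan_id=80: ✗
loan_id=81: ✗
loan_id=82: ✓ → 40351
loan_id=83: ✓ → 18652
loan_id=84: ✓ → 41204
loan_id=85: ✓ → 74289
loan_id=86: ✗
loan_id=87: ✗
loan_id=88: ✓ → 72077
loan_id=89: ✗
loan_id=90: ✗
loan_id=91: ✗
loan_id=92: ✗
loan_id=93: ✗
rate_bp_sum = 40351 + 18652 + 41204 + 74289 + 72077 = 246573
—
[rate_bp_count: rate_bp >= 1250 or status in ('paid', 'grace')]
loan_id=80: ✓ → 1
loan_id=81: ✓ → 1
loan_id=82: ✓ → 1
loan_id=83: ✗
loan_id=84: ✓ → 1
loan_id=85: ✗
loan_id=86: ✓ → 1
loan_id=87: ✓ → 1
loan_id=88: ✗
loan_id=89: ✓ → 1
loan_id=90: ✓ → 1
loan_id=91: ✓ → 1
loan_id=92: ✓ → 1
loan_id=93: ✓ → 1
rate_bp_count = COUNT(1, 1, 1, 1, 1, 1, 1, 1, 1, 1, 1) = 11

rate_bp_sum=246573, rate_bp_count=11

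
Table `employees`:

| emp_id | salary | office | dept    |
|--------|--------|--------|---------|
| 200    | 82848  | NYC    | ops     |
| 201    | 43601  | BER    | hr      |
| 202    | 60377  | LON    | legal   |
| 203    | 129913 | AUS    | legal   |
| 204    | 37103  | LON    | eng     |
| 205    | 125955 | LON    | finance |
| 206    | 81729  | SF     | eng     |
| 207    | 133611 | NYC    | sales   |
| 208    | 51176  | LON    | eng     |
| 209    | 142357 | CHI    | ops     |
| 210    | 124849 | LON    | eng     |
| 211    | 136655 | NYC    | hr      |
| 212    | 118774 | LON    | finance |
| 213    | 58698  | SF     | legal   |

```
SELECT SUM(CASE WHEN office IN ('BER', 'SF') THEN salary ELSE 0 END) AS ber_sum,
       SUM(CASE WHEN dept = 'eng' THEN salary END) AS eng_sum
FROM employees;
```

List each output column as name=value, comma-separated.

ber_sum=184028, eng_sum=294857

[ber_sum: office IN ('BER', 'SF')]
emp_id=200: ✗
emp_id=201: ✓ → 43601
emp_id=202: ✗
emp_id=203: ✗
emp_id=204: ✗
emp_id=205: ✗
emp_id=206: ✓ → 81729
emp_id=207: ✗
emp_id=208: ✗
emp_id=209: ✗
emp_id=210: ✗
emp_id=211: ✗
emp_id=212: ✗
emp_id=213: ✓ → 58698
ber_sum = 43601 + 81729 + 58698 = 184028
—
[eng_sum: dept = 'eng']
emp_id=200: ✗
emp_id=201: ✗
emp_id=202: ✗
emp_id=203: ✗
emp_id=204: ✓ → 37103
emp_id=205: ✗
emp_id=206: ✓ → 81729
emp_id=207: ✗
emp_id=208: ✓ → 51176
emp_id=209: ✗
emp_id=210: ✓ → 124849
emp_id=211: ✗
emp_id=212: ✗
emp_id=213: ✗
eng_sum = 37103 + 81729 + 51176 + 124849 = 294857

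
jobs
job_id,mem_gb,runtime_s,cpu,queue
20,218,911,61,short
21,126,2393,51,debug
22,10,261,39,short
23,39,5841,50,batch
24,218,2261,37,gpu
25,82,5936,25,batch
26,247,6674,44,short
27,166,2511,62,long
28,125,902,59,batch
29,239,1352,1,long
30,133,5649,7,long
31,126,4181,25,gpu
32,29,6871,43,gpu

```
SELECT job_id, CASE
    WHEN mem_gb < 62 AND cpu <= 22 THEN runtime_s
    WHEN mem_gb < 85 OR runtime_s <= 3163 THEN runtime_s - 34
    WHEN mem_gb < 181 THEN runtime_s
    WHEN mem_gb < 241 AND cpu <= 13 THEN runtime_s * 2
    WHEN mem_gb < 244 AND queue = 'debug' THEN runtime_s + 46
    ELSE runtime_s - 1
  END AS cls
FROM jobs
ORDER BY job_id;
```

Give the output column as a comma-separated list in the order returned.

877, 2359, 227, 5807, 2227, 5902, 6673, 2477, 868, 1318, 5649, 4181, 6837

job_id=20: mem_gb < 85 OR runtime_s <= 3163 → 877
job_id=21: mem_gb < 85 OR runtime_s <= 3163 → 2359
job_id=22: mem_gb < 85 OR runtime_s <= 3163 → 227
job_id=23: mem_gb < 85 OR runtime_s <= 3163 → 5807
job_id=24: mem_gb < 85 OR runtime_s <= 3163 → 2227
job_id=25: mem_gb < 85 OR runtime_s <= 3163 → 5902
job_id=26: ELSE → 6673
job_id=27: mem_gb < 85 OR runtime_s <= 3163 → 2477
job_id=28: mem_gb < 85 OR runtime_s <= 3163 → 868
job_id=29: mem_gb < 85 OR runtime_s <= 3163 → 1318
job_id=30: mem_gb < 181 → 5649
job_id=31: mem_gb < 181 → 4181
job_id=32: mem_gb < 85 OR runtime_s <= 3163 → 6837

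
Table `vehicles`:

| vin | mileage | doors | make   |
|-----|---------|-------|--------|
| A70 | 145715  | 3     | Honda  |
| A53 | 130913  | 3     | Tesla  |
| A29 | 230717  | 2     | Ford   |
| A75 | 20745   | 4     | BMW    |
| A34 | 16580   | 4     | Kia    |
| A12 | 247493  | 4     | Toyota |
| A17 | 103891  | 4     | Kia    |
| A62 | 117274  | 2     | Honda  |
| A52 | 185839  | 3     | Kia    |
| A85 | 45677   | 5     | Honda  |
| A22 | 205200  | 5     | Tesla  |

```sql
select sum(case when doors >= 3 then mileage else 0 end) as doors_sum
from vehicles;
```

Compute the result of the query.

vin=A70: ✓ → 145715
vin=A53: ✓ → 130913
vin=A29: ✗
vin=A75: ✓ → 20745
vin=A34: ✓ → 16580
vin=A12: ✓ → 247493
vin=A17: ✓ → 103891
vin=A62: ✗
vin=A52: ✓ → 185839
vin=A85: ✓ → 45677
vin=A22: ✓ → 205200
doors_sum = 145715 + 130913 + 20745 + 16580 + 247493 + 103891 + 185839 + 45677 + 205200 = 1102053

1102053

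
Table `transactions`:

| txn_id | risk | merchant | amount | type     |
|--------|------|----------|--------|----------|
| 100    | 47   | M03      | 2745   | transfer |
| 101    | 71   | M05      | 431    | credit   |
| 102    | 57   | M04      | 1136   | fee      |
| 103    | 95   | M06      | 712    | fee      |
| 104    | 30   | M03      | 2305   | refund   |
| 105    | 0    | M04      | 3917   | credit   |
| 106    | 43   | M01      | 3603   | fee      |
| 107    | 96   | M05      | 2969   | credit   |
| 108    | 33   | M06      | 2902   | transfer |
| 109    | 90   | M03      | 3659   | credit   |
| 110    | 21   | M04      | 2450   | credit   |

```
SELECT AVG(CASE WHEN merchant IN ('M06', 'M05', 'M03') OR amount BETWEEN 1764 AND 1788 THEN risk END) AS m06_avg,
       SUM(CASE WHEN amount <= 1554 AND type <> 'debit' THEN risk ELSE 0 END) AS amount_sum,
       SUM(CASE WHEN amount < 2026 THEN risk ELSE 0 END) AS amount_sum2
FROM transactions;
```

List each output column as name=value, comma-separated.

m06_avg=66, amount_sum=223, amount_sum2=223

[m06_avg: merchant IN ('M06', 'M05', 'M03') OR amount BETWEEN 1764 AND 1788]
txn_id=100: ✓ → 47
txn_id=101: ✓ → 71
txn_id=102: ✗
txn_id=103: ✓ → 95
txn_id=104: ✓ → 30
txn_id=105: ✗
txn_id=106: ✗
txn_id=107: ✓ → 96
txn_id=108: ✓ → 33
txn_id=109: ✓ → 90
txn_id=110: ✗
m06_avg = (47 + 71 + 95 + 30 + 96 + 33 + 90) / 7 = 66
—
[amount_sum: amount <= 1554 AND type <> 'debit']
txn_id=100: ✗
txn_id=101: ✓ → 71
txn_id=102: ✓ → 57
txn_id=103: ✓ → 95
txn_id=104: ✗
txn_id=105: ✗
txn_id=106: ✗
txn_id=107: ✗
txn_id=108: ✗
txn_id=109: ✗
txn_id=110: ✗
amount_sum = 71 + 57 + 95 = 223
—
[amount_sum2: amount < 2026]
txn_id=100: ✗
txn_id=101: ✓ → 71
txn_id=102: ✓ → 57
txn_id=103: ✓ → 95
txn_id=104: ✗
txn_id=105: ✗
txn_id=106: ✗
txn_id=107: ✗
txn_id=108: ✗
txn_id=109: ✗
txn_id=110: ✗
amount_sum2 = 71 + 57 + 95 = 223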